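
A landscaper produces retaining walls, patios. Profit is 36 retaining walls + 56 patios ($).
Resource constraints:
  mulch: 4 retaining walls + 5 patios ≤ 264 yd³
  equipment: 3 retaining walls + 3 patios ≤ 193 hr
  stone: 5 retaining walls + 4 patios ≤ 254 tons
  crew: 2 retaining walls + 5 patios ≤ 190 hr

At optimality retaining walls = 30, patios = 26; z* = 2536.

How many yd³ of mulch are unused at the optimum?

14

mulch used = 4·30 + 5·26 = 250; slack = 264 − 250 = 14.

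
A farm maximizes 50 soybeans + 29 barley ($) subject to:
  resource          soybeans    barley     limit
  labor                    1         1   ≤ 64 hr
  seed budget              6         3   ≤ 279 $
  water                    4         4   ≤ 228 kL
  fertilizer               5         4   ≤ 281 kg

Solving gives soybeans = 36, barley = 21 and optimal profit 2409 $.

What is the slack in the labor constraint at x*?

labor used = 1·36 + 1·21 = 57; slack = 64 − 57 = 7.

7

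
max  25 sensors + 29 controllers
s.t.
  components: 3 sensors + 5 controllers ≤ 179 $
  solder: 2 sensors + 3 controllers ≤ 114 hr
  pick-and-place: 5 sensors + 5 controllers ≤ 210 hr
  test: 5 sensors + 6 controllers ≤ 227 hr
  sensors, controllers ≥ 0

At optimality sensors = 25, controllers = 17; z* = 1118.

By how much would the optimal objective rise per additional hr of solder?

Check each constraint at x*: components 160/179 (slack 19); solder 101/114 (slack 13); pick-and-place 210/210 (tight); test 227/227 (tight).
Since components, solder are not tight, their duals are 0.
Dual feasibility on the basic columns requires 5·y_pick-and-place + 5·y_test = 25, 5·y_pick-and-place + 6·y_test = 29.
This yields shadow prices y_pick-and-place = 1, y_test = 4.
Shadow price of solder = 0.

0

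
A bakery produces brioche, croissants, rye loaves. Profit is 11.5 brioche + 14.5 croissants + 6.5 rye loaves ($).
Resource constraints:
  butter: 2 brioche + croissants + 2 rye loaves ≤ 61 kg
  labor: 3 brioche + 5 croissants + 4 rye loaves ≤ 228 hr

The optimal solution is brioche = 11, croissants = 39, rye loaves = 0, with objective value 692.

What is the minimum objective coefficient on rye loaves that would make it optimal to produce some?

14

Check each constraint at x*: butter 61/61 (tight); labor 228/228 (tight).
The binding rows give the dual system: 2·y_butter + 3·y_labor = 11.5 and 1·y_butter + 5·y_labor = 14.5.
Solving: y_butter = 2, y_labor = 2.5.
rye loaves enters the basis when its profit ≥ yᵀa₃ = 2·2 + 2.5·4 = 14.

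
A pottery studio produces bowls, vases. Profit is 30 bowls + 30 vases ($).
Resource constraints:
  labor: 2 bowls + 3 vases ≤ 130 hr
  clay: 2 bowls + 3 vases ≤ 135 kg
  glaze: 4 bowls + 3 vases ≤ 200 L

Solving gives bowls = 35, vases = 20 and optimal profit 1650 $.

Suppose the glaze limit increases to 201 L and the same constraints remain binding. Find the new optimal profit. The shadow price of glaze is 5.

Δb = 1, so new z* = 1650 + (5)·(1) = 1650 + 5 = 1655.

1655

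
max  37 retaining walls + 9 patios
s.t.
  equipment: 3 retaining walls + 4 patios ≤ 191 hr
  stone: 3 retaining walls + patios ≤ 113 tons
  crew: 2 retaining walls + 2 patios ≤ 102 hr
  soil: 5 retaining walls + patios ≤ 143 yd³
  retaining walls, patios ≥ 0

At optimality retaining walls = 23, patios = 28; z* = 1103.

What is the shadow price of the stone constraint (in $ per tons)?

Check each constraint at x*: equipment 181/191 (slack 10); stone 97/113 (slack 16); crew 102/102 (tight); soil 143/143 (tight).
By complementary slackness, y = 0 for the non-binding constraints.
From A_Bᵀ y = c: 2·y_crew + 5·y_soil = 37; 2·y_crew + 1·y_soil = 9.
→ y_crew = 1 and y_soil = 7.
Shadow price of stone = 0.

0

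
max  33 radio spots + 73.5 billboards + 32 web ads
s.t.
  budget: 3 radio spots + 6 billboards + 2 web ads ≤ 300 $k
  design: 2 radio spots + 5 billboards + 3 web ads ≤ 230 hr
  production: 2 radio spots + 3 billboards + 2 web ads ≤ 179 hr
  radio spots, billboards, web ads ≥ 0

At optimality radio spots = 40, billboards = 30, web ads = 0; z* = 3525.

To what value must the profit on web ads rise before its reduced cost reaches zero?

34.5

Check each constraint at x*: budget 300/300 (tight); design 230/230 (tight); production 170/179 (slack 9).
Slack constraints have shadow price 0 (complementary slackness).
From A_Bᵀ y = c: 3·y_budget + 2·y_design = 33; 6·y_budget + 5·y_design = 73.5.
→ y_budget = 6 and y_design = 7.5.
web ads enters the basis when its profit ≥ yᵀa₃ = 6·2 + 7.5·3 = 34.5.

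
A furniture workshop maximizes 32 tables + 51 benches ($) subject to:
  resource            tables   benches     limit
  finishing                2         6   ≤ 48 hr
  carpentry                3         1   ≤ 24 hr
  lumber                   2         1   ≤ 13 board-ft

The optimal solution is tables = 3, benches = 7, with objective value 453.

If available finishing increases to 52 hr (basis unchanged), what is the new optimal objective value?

481

Check each constraint at x*: finishing 48/48 (tight); carpentry 16/24 (slack 8); lumber 13/13 (tight).
Slack constraints have shadow price 0 (complementary slackness).
From A_Bᵀ y = c: 2·y_finishing + 2·y_lumber = 32; 6·y_finishing + 1·y_lumber = 51.
This yields shadow prices y_finishing = 7, y_lumber = 9.
Δz = y_finishing·Δb = 7 × (4) = 28, so new z* = 453 + 28 = 481.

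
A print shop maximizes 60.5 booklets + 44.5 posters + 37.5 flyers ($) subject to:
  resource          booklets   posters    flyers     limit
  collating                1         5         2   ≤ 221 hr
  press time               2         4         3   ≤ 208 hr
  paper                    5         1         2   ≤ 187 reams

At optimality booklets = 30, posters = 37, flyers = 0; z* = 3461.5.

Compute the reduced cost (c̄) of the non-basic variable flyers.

-6.5

At the optimum: collating uses 215 of 221 (slack = 6); press time uses 208 of 208 (binding); paper uses 187 of 187 (binding).
Slack constraints have shadow price 0 (complementary slackness).
From A_Bᵀ y = c: 2·y_press time + 5·y_paper = 60.5; 4·y_press time + 1·y_paper = 44.5.
This yields shadow prices y_press time = 9, y_paper = 8.5.
Reduced cost of flyers: c₃ − yᵀa₃ = 37.5 − (9·3 + 8.5·2) = 37.5 − 44 = -6.5.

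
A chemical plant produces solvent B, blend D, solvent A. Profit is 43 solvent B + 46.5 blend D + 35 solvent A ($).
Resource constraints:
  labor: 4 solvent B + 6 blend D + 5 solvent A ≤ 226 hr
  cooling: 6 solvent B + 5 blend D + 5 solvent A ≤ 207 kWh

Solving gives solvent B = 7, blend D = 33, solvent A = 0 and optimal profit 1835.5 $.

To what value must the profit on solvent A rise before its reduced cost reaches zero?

42.5

Both labor and cooling are binding at x*.
From A_Bᵀ y = c: 4·y_labor + 6·y_cooling = 43; 6·y_labor + 5·y_cooling = 46.5.
This yields shadow prices y_labor = 4, y_cooling = 4.5.
solvent A enters the basis when its profit ≥ yᵀa₃ = 4·5 + 4.5·5 = 42.5.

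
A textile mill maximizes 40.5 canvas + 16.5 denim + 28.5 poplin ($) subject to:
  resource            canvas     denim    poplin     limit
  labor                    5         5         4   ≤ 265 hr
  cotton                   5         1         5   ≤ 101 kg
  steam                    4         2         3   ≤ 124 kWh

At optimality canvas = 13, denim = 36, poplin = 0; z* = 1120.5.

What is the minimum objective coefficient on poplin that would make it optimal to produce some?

33.5

At the optimum: labor uses 245 of 265 (slack = 20); cotton uses 101 of 101 (binding); steam uses 124 of 124 (binding).
Slack constraints have shadow price 0 (complementary slackness).
From A_Bᵀ y = c: 5·y_cotton + 4·y_steam = 40.5; 1·y_cotton + 2·y_steam = 16.5.
Solving: y_cotton = 2.5, y_steam = 7.
poplin enters the basis when its profit ≥ yᵀa₃ = 2.5·5 + 7·3 = 33.5.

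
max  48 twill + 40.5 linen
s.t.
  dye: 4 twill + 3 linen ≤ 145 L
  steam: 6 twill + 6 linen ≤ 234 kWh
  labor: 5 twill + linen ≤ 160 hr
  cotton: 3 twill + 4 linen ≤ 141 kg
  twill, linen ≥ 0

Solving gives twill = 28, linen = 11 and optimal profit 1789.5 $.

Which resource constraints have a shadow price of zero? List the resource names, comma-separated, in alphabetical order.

cotton, labor

dye: 145/145 (binding)
steam: 234/234 (binding)
labor: 151/160 (slack 9)
cotton: 128/141 (slack 13)
By complementary slackness, a constraint with positive slack has shadow price 0 → cotton, labor.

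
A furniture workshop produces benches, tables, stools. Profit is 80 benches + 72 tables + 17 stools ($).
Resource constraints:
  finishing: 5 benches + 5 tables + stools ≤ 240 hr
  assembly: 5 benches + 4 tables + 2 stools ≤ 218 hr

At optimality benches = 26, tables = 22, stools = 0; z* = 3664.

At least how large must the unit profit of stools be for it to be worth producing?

Check each constraint at x*: finishing 240/240 (tight); assembly 218/218 (tight).
Dual feasibility on the basic columns requires 5·y_finishing + 5·y_assembly = 80, 5·y_finishing + 4·y_assembly = 72.
Solving: y_finishing = 8, y_assembly = 8.
stools enters the basis when its profit ≥ yᵀa₃ = 8·1 + 8·2 = 24.

24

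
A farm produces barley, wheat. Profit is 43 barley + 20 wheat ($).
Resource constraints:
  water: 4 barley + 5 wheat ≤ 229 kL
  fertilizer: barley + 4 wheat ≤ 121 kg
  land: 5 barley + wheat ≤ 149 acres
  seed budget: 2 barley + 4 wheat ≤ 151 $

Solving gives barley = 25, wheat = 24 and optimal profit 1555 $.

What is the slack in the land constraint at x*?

land used = 5·25 + 1·24 = 149; slack = 149 − 149 = 0.

0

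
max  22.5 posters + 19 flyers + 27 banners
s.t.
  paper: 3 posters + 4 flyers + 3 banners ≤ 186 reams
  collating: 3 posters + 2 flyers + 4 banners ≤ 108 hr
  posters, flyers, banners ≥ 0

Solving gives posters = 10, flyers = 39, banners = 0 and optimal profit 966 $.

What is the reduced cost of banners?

-1

At the optimum: paper uses 186 of 186 (binding); collating uses 108 of 108 (binding).
Dual feasibility on the basic columns requires 3·y_paper + 3·y_collating = 22.5, 4·y_paper + 2·y_collating = 19.
Solving: y_paper = 2, y_collating = 5.5.
Reduced cost of banners: c₃ − yᵀa₃ = 27 − (2·3 + 5.5·4) = 27 − 28 = -1.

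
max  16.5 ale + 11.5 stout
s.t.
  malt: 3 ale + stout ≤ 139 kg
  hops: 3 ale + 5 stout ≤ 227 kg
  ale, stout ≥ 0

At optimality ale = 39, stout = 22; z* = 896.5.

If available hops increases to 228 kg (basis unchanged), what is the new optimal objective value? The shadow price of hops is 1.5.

Δb = 1, so new z* = 896.5 + (1.5)·(1) = 896.5 + 1.5 = 898.

898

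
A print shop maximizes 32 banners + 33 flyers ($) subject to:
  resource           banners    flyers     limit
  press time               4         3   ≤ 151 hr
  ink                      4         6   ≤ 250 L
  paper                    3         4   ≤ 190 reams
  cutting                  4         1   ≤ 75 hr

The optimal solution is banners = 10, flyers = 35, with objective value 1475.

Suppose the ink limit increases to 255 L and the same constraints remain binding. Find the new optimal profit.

Check each constraint at x*: press time 145/151 (slack 6); ink 250/250 (tight); paper 170/190 (slack 20); cutting 75/75 (tight).
Since press time, paper are not tight, their duals are 0.
Dual feasibility on the basic columns requires 4·y_ink + 4·y_cutting = 32, 6·y_ink + 1·y_cutting = 33.
→ y_ink = 5 and y_cutting = 3.
Δz = y_ink·Δb = 5 × (5) = 25, so new z* = 1475 + 25 = 1500.

1500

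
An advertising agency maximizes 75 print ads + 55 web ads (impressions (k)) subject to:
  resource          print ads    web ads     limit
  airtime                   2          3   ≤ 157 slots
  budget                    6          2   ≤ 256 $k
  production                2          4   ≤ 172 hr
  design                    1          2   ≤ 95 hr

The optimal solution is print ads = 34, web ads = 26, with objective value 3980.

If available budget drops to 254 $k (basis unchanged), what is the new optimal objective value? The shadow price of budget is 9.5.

3961

Δb = -2, so new z* = 3980 + (9.5)·(-2) = 3980 − 19 = 3961.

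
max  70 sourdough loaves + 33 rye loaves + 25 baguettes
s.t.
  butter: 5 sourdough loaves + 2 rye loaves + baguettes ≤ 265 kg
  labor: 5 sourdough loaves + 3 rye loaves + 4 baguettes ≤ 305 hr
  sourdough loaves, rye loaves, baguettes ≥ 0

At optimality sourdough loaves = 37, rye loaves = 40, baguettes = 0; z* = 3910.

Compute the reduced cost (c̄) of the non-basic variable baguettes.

Both butter and labor are binding at x*.
From A_Bᵀ y = c: 5·y_butter + 5·y_labor = 70; 2·y_butter + 3·y_labor = 33.
Solving: y_butter = 9, y_labor = 5.
Reduced cost of baguettes: c₃ − yᵀa₃ = 25 − (9·1 + 5·4) = 25 − 29 = -4.

-4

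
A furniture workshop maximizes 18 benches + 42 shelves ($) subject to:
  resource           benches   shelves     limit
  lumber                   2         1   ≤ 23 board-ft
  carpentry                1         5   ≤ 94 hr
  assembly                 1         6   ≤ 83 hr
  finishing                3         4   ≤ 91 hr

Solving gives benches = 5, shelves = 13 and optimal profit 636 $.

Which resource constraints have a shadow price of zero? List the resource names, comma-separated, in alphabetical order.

lumber: 23/23 (binding)
carpentry: 70/94 (slack 24)
assembly: 83/83 (binding)
finishing: 67/91 (slack 24)
By complementary slackness, a constraint with positive slack has shadow price 0 → carpentry, finishing.

carpentry, finishing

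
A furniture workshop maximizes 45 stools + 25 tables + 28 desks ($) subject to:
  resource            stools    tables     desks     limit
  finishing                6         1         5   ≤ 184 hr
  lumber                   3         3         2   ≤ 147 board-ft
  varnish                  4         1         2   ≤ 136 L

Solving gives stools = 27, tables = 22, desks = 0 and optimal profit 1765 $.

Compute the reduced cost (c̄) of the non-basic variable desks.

Check each constraint at x*: finishing 184/184 (tight); lumber 147/147 (tight); varnish 130/136 (slack 6).
By complementary slackness, y = 0 for the non-binding constraint.
Dual feasibility on the basic columns requires 6·y_finishing + 3·y_lumber = 45, 1·y_finishing + 3·y_lumber = 25.
→ y_finishing = 4 and y_lumber = 7.
Reduced cost of desks: c₃ − yᵀa₃ = 28 − (4·5 + 7·2) = 28 − 34 = -6.

-6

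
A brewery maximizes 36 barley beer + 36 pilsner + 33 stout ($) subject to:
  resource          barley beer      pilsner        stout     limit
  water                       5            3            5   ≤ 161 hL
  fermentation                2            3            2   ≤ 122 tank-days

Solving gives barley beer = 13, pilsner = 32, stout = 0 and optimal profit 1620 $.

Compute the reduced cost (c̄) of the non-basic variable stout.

Check each constraint at x*: water 161/161 (tight); fermentation 122/122 (tight).
From A_Bᵀ y = c: 5·y_water + 2·y_fermentation = 36; 3·y_water + 3·y_fermentation = 36.
Solving: y_water = 4, y_fermentation = 8.
Reduced cost of stout: c₃ − yᵀa₃ = 33 − (4·5 + 8·2) = 33 − 36 = -3.

-3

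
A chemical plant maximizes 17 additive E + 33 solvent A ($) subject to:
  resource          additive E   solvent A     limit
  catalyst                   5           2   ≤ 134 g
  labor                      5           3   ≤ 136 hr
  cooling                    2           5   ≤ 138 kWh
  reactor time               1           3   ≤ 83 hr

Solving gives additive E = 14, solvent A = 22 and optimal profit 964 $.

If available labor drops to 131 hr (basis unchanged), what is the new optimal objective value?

Check each constraint at x*: catalyst 114/134 (slack 20); labor 136/136 (tight); cooling 138/138 (tight); reactor time 80/83 (slack 3).
Since catalyst, reactor time are not tight, their duals are 0.
Dual feasibility on the basic columns requires 5·y_labor + 2·y_cooling = 17, 3·y_labor + 5·y_cooling = 33.
Solving: y_labor = 1, y_cooling = 6.
Δz = y_labor·Δb = 1 × (-5) = -5, so new z* = 964 − 5 = 959.

959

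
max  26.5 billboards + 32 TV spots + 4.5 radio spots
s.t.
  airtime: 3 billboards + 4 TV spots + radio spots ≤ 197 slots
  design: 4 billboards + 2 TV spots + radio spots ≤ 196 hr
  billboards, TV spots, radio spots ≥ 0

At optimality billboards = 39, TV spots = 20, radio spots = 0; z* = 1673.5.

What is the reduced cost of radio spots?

-4

At the optimum: airtime uses 197 of 197 (binding); design uses 196 of 196 (binding).
From A_Bᵀ y = c: 3·y_airtime + 4·y_design = 26.5; 4·y_airtime + 2·y_design = 32.
Solving: y_airtime = 7.5, y_design = 1.
Reduced cost of radio spots: c₃ − yᵀa₃ = 4.5 − (7.5·1 + 1·1) = 4.5 − 8.5 = -4.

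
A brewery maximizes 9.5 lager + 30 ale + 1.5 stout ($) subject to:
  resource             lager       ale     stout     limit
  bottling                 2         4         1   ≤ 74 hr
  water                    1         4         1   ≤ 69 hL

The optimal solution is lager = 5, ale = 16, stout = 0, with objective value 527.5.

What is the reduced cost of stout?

-6

Check each constraint at x*: bottling 74/74 (tight); water 69/69 (tight).
The binding rows give the dual system: 2·y_bottling + 1·y_water = 9.5 and 4·y_bottling + 4·y_water = 30.
This yields shadow prices y_bottling = 2, y_water = 5.5.
Reduced cost of stout: c₃ − yᵀa₃ = 1.5 − (2·1 + 5.5·1) = 1.5 − 7.5 = -6.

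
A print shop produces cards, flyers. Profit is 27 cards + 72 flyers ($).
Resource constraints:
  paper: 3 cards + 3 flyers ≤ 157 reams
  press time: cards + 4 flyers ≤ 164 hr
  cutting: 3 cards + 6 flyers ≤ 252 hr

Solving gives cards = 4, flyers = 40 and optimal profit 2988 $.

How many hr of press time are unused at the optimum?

press time used = 1·4 + 4·40 = 164; slack = 164 − 164 = 0.

0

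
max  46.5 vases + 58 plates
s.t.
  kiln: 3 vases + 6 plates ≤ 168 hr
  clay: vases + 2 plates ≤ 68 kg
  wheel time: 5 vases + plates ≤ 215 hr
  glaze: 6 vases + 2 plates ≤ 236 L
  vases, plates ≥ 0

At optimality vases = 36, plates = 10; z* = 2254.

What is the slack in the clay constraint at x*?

clay used = 1·36 + 2·10 = 56; slack = 68 − 56 = 12.

12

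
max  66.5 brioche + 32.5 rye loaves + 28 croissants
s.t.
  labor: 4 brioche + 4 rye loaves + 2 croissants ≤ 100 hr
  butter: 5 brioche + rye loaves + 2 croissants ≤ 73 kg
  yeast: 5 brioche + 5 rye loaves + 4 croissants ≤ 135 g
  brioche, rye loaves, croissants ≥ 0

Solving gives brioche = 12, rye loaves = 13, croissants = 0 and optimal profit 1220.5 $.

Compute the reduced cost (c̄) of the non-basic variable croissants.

Binding: labor and butter. Non-binding: yeast (10 unused).
Since yeast is not tight, its dual is 0.
The binding rows give the dual system: 4·y_labor + 5·y_butter = 66.5 and 4·y_labor + 1·y_butter = 32.5.
This yields shadow prices y_labor = 6, y_butter = 8.5.
Reduced cost of croissants: c₃ − yᵀa₃ = 28 − (6·2 + 8.5·2) = 28 − 29 = -1.

-1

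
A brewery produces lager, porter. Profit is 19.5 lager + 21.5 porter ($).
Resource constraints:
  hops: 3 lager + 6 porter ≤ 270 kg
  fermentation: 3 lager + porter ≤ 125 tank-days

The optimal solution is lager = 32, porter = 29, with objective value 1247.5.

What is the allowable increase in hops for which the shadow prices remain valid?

480

Binding constraints: hops, fermentation. The basis is B = [[3,6],[3,1]] with det -15.
Per unit increase in hops, x* moves by d = (-0.0667, 0.2).
The basis stays optimal until lager reaches 0; allowable increase = 480 kg.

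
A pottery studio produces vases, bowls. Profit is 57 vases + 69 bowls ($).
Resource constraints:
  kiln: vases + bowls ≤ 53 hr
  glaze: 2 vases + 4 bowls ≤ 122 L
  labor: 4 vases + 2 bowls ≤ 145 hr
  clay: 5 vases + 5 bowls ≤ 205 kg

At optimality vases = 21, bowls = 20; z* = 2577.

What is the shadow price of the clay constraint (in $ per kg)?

Binding: glaze and clay. Non-binding: kiln (12 unused), labor (21 unused).
Since kiln, labor are not tight, their duals are 0.
The binding rows give the dual system: 2·y_glaze + 5·y_clay = 57 and 4·y_glaze + 5·y_clay = 69.
Solving: y_glaze = 6, y_clay = 9.
Shadow price of clay = 9.

9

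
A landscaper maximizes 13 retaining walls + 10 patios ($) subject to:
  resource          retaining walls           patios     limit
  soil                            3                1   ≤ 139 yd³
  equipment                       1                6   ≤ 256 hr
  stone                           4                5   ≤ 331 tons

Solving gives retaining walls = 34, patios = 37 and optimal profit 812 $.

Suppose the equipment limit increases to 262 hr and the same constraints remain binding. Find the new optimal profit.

Binding: soil and equipment. Non-binding: stone (10 unused).
Since stone is not tight, its dual is 0.
From A_Bᵀ y = c: 3·y_soil + 1·y_equipment = 13; 1·y_soil + 6·y_equipment = 10.
Solving: y_soil = 4, y_equipment = 1.
Δz = y_equipment·Δb = 1 × (6) = 6, so new z* = 812 + 6 = 818.

818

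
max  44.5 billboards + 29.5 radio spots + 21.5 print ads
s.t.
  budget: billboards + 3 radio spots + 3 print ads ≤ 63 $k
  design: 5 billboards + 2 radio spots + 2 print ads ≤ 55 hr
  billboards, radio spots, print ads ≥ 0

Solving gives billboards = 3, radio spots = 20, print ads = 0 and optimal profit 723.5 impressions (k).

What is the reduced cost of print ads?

At the optimum: budget uses 63 of 63 (binding); design uses 55 of 55 (binding).
From A_Bᵀ y = c: 1·y_budget + 5·y_design = 44.5; 3·y_budget + 2·y_design = 29.5.
→ y_budget = 4.5 and y_design = 8.
Reduced cost of print ads: c₃ − yᵀa₃ = 21.5 − (4.5·3 + 8·2) = 21.5 − 29.5 = -8.

-8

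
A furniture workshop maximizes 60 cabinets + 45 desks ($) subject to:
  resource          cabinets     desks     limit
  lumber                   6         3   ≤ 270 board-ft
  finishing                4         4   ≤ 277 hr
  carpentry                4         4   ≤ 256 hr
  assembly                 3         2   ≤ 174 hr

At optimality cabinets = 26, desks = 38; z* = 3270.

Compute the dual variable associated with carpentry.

7.5

Check each constraint at x*: lumber 270/270 (tight); finishing 256/277 (slack 21); carpentry 256/256 (tight); assembly 154/174 (slack 20).
By complementary slackness, y = 0 for the non-binding constraints.
From A_Bᵀ y = c: 6·y_lumber + 4·y_carpentry = 60; 3·y_lumber + 4·y_carpentry = 45.
Solving: y_lumber = 5, y_carpentry = 7.5.
Shadow price of carpentry = 7.5.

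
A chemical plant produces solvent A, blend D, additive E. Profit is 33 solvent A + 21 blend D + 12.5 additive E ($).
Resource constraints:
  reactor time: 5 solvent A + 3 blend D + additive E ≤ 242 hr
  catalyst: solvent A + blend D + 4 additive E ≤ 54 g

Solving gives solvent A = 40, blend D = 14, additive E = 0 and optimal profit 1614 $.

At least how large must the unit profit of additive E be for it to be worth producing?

Both reactor time and catalyst are binding at x*.
The binding rows give the dual system: 5·y_reactor time + 1·y_catalyst = 33 and 3·y_reactor time + 1·y_catalyst = 21.
Solving: y_reactor time = 6, y_catalyst = 3.
additive E enters the basis when its profit ≥ yᵀa₃ = 6·1 + 3·4 = 18.

18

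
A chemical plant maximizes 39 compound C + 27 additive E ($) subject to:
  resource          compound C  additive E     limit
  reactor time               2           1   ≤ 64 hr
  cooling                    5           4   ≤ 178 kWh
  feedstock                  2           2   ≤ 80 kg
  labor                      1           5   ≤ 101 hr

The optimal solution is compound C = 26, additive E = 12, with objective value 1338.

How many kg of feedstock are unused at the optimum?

feedstock used = 2·26 + 2·12 = 76; slack = 80 − 76 = 4.

4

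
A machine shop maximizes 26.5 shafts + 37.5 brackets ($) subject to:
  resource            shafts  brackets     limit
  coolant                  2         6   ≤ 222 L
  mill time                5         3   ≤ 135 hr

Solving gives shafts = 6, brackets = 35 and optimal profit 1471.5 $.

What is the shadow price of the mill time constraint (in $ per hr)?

3.5

At the optimum: coolant uses 222 of 222 (binding); mill time uses 135 of 135 (binding).
The binding rows give the dual system: 2·y_coolant + 5·y_mill time = 26.5 and 6·y_coolant + 3·y_mill time = 37.5.
This yields shadow prices y_coolant = 4.5, y_mill time = 3.5.
Shadow price of mill time = 3.5.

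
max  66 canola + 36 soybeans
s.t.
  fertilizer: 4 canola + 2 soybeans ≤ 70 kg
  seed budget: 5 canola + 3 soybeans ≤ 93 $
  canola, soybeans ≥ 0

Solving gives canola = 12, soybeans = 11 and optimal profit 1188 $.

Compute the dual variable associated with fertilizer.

Both fertilizer and seed budget are binding at x*.
Dual feasibility on the basic columns requires 4·y_fertilizer + 5·y_seed budget = 66, 2·y_fertilizer + 3·y_seed budget = 36.
→ y_fertilizer = 9 and y_seed budget = 6.
Shadow price of fertilizer = 9.

9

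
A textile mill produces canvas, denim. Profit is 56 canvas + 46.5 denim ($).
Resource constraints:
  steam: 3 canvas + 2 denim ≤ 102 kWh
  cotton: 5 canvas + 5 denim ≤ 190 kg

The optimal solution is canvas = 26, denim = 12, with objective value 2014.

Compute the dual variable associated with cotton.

5.5

Both steam and cotton are binding at x*.
Dual feasibility on the basic columns requires 3·y_steam + 5·y_cotton = 56, 2·y_steam + 5·y_cotton = 46.5.
→ y_steam = 9.5 and y_cotton = 5.5.
Shadow price of cotton = 5.5.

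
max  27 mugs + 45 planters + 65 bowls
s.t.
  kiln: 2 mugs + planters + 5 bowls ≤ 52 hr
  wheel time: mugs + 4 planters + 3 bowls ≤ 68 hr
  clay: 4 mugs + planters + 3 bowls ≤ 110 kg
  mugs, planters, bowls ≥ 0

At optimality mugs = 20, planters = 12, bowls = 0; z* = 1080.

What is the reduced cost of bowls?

Check each constraint at x*: kiln 52/52 (tight); wheel time 68/68 (tight); clay 92/110 (slack 18).
Since clay is not tight, its dual is 0.
From A_Bᵀ y = c: 2·y_kiln + 1·y_wheel time = 27; 1·y_kiln + 4·y_wheel time = 45.
This yields shadow prices y_kiln = 9, y_wheel time = 9.
Reduced cost of bowls: c₃ − yᵀa₃ = 65 − (9·5 + 9·3) = 65 − 72 = -7.

-7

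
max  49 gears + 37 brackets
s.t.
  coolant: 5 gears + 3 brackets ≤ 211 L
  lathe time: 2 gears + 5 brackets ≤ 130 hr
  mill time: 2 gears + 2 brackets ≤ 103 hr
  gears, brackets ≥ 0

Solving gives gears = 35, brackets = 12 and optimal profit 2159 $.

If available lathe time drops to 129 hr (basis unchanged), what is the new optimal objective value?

Check each constraint at x*: coolant 211/211 (tight); lathe time 130/130 (tight); mill time 94/103 (slack 9).
Since mill time is not tight, its dual is 0.
The binding rows give the dual system: 5·y_coolant + 2·y_lathe time = 49 and 3·y_coolant + 5·y_lathe time = 37.
Solving: y_coolant = 9, y_lathe time = 2.
Δz = y_lathe time·Δb = 2 × (-1) = -2, so new z* = 2159 − 2 = 2157.

2157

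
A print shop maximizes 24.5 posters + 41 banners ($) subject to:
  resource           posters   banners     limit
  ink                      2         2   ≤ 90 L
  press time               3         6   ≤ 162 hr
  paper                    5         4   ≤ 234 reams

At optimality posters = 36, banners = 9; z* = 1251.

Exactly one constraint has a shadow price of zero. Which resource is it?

ink: 90/90 (binding)
press time: 162/162 (binding)
paper: 216/234 (slack 18)
By complementary slackness, a constraint with positive slack has shadow price 0 → paper.

paper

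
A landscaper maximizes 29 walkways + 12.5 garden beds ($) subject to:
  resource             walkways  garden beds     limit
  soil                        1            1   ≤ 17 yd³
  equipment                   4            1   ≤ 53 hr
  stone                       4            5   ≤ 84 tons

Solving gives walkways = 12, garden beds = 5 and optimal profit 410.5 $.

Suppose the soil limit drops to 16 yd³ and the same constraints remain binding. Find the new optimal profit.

Binding: soil and equipment. Non-binding: stone (11 unused).
Since stone is not tight, its dual is 0.
From A_Bᵀ y = c: 1·y_soil + 4·y_equipment = 29; 1·y_soil + 1·y_equipment = 12.5.
Solving: y_soil = 7, y_equipment = 5.5.
Δz = y_soil·Δb = 7 × (-1) = -7, so new z* = 410.5 − 7 = 403.5.

403.5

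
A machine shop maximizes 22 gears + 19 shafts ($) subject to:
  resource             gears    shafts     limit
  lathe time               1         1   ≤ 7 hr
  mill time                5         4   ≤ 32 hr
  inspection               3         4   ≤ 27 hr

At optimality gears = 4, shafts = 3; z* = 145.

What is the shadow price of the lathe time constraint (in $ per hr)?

At the optimum: lathe time uses 7 of 7 (binding); mill time uses 32 of 32 (binding); inspection uses 24 of 27 (slack = 3).
Slack constraints have shadow price 0 (complementary slackness).
Dual feasibility on the basic columns requires 1·y_lathe time + 5·y_mill time = 22, 1·y_lathe time + 4·y_mill time = 19.
Solving: y_lathe time = 7, y_mill time = 3.
Shadow price of lathe time = 7.

7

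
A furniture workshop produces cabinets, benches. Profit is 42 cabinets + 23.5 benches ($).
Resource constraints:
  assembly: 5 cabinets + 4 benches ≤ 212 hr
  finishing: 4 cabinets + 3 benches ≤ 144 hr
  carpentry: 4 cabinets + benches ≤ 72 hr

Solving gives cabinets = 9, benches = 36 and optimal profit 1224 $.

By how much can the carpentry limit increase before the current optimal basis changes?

Binding constraints: finishing, carpentry. The basis is B = [[4,3],[4,1]] with det -8.
Per unit increase in carpentry, x* moves by d = (0.375, -0.5).
The basis stays optimal until benches reaches 0; allowable increase = 72 hr.

72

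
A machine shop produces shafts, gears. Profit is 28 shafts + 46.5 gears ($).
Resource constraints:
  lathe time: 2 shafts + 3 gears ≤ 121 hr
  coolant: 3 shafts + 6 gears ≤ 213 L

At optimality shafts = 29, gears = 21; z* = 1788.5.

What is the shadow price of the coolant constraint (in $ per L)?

At the optimum: lathe time uses 121 of 121 (binding); coolant uses 213 of 213 (binding).
The binding rows give the dual system: 2·y_lathe time + 3·y_coolant = 28 and 3·y_lathe time + 6·y_coolant = 46.5.
Solving: y_lathe time = 9.5, y_coolant = 3.
Shadow price of coolant = 3.

3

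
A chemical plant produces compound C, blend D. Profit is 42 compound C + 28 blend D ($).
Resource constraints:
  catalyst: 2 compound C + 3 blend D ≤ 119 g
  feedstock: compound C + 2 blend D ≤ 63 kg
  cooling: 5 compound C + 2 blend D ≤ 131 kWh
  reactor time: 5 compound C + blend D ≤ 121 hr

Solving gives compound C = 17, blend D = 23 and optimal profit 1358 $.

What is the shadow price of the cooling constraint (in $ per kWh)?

Check each constraint at x*: catalyst 103/119 (slack 16); feedstock 63/63 (tight); cooling 131/131 (tight); reactor time 108/121 (slack 13).
Slack constraints have shadow price 0 (complementary slackness).
Dual feasibility on the basic columns requires 1·y_feedstock + 5·y_cooling = 42, 2·y_feedstock + 2·y_cooling = 28.
→ y_feedstock = 7 and y_cooling = 7.
Shadow price of cooling = 7.

7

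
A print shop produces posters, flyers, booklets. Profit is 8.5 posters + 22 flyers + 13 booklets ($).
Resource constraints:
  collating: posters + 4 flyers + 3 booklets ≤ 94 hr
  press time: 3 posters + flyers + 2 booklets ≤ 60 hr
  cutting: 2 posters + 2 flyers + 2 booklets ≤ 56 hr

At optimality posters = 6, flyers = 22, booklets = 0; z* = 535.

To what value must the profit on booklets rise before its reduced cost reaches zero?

At the optimum: collating uses 94 of 94 (binding); press time uses 40 of 60 (slack = 20); cutting uses 56 of 56 (binding).
Since press time is not tight, its dual is 0.
Dual feasibility on the basic columns requires 1·y_collating + 2·y_cutting = 8.5, 4·y_collating + 2·y_cutting = 22.
Solving: y_collating = 4.5, y_cutting = 2.
booklets enters the basis when its profit ≥ yᵀa₃ = 4.5·3 + 2·2 = 17.5.

17.5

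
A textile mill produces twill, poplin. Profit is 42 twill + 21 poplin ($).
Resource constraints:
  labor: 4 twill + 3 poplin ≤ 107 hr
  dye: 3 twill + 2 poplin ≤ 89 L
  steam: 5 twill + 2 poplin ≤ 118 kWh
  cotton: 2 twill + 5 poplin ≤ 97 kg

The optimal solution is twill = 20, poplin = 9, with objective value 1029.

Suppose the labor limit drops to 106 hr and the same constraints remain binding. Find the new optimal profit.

Binding: labor and steam. Non-binding: dye (11 unused), cotton (12 unused).
By complementary slackness, y = 0 for the non-binding constraints.
Dual feasibility on the basic columns requires 4·y_labor + 5·y_steam = 42, 3·y_labor + 2·y_steam = 21.
This yields shadow prices y_labor = 3, y_steam = 6.
Δz = y_labor·Δb = 3 × (-1) = -3, so new z* = 1029 − 3 = 1026.

1026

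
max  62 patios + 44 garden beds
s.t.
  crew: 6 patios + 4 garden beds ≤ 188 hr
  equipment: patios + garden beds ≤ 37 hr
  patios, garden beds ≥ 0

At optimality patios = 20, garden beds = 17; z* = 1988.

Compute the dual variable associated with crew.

Both crew and equipment are binding at x*.
From A_Bᵀ y = c: 6·y_crew + 1·y_equipment = 62; 4·y_crew + 1·y_equipment = 44.
Solving: y_crew = 9, y_equipment = 8.
Shadow price of crew = 9.

9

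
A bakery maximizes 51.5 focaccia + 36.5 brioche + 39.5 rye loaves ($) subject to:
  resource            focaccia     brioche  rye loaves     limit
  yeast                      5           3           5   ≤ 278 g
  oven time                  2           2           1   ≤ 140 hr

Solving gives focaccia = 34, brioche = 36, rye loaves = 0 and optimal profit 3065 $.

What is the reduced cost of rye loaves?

-5

Both yeast and oven time are binding at x*.
The binding rows give the dual system: 5·y_yeast + 2·y_oven time = 51.5 and 3·y_yeast + 2·y_oven time = 36.5.
Solving: y_yeast = 7.5, y_oven time = 7.
Reduced cost of rye loaves: c₃ − yᵀa₃ = 39.5 − (7.5·5 + 7·1) = 39.5 − 44.5 = -5.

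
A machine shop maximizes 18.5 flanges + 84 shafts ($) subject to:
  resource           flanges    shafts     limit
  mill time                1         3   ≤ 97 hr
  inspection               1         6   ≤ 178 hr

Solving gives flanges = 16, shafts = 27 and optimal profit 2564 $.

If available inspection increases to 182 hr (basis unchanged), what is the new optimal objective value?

2602

At the optimum: mill time uses 97 of 97 (binding); inspection uses 178 of 178 (binding).
Dual feasibility on the basic columns requires 1·y_mill time + 1·y_inspection = 18.5, 3·y_mill time + 6·y_inspection = 84.
This yields shadow prices y_mill time = 9, y_inspection = 9.5.
Δz = y_inspection·Δb = 9.5 × (4) = 38, so new z* = 2564 + 38 = 2602.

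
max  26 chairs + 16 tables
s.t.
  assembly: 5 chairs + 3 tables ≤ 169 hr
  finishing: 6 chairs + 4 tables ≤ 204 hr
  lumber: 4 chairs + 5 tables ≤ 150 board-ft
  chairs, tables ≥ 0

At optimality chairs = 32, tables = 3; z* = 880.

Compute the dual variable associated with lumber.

At the optimum: assembly uses 169 of 169 (binding); finishing uses 204 of 204 (binding); lumber uses 143 of 150 (slack = 7).
Slack constraints have shadow price 0 (complementary slackness).
The binding rows give the dual system: 5·y_assembly + 6·y_finishing = 26 and 3·y_assembly + 4·y_finishing = 16.
Solving: y_assembly = 4, y_finishing = 1.
Shadow price of lumber = 0.

0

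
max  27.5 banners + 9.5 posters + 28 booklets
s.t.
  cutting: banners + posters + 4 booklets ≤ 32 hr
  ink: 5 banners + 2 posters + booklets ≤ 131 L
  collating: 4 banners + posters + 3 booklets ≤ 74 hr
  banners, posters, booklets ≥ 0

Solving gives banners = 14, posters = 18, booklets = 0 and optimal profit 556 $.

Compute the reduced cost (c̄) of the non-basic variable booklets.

Check each constraint at x*: cutting 32/32 (tight); ink 106/131 (slack 25); collating 74/74 (tight).
Slack constraints have shadow price 0 (complementary slackness).
Dual feasibility on the basic columns requires 1·y_cutting + 4·y_collating = 27.5, 1·y_cutting + 1·y_collating = 9.5.
Solving: y_cutting = 3.5, y_collating = 6.
Reduced cost of booklets: c₃ − yᵀa₃ = 28 − (3.5·4 + 6·3) = 28 − 32 = -4.

-4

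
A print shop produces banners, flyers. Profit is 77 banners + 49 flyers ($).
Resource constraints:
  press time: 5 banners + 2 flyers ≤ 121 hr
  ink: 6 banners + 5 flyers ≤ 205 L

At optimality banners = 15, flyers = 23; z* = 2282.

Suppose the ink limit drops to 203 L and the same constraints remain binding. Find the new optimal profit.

2268

Check each constraint at x*: press time 121/121 (tight); ink 205/205 (tight).
Dual feasibility on the basic columns requires 5·y_press time + 6·y_ink = 77, 2·y_press time + 5·y_ink = 49.
This yields shadow prices y_press time = 7, y_ink = 7.
Δz = y_ink·Δb = 7 × (-2) = -14, so new z* = 2282 − 14 = 2268.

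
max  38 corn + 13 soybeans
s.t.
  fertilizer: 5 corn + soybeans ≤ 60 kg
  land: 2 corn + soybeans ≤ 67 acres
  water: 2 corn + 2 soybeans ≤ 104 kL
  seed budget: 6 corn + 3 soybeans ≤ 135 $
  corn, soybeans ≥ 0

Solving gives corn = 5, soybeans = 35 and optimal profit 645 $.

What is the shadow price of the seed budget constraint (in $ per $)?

3

Check each constraint at x*: fertilizer 60/60 (tight); land 45/67 (slack 22); water 80/104 (slack 24); seed budget 135/135 (tight).
Slack constraints have shadow price 0 (complementary slackness).
Dual feasibility on the basic columns requires 5·y_fertilizer + 6·y_seed budget = 38, 1·y_fertilizer + 3·y_seed budget = 13.
Solving: y_fertilizer = 4, y_seed budget = 3.
Shadow price of seed budget = 3.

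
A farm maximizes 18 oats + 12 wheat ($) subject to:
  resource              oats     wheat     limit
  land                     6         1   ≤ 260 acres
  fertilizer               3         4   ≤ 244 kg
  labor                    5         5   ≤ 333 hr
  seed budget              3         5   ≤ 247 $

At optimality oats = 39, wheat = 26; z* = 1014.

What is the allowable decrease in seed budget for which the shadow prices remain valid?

117

Binding constraints: land, seed budget. The basis is B = [[6,1],[3,5]] with det 27.
Per unit decrease in seed budget, x* moves by d = (0.037, -0.2222).
The basis stays optimal until wheat reaches 0; allowable decrease = 117 $.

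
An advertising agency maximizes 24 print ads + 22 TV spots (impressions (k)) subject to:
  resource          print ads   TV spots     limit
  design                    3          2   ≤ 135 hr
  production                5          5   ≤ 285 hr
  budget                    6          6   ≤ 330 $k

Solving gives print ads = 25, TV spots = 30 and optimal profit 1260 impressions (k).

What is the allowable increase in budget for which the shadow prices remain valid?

12

Binding constraints: design, budget. The basis is B = [[3,2],[6,6]] with det 6.
Per unit increase in budget, x* moves by d = (-0.3333, 0.5).
The basis stays optimal until production becomes binding; allowable increase = 12 $k.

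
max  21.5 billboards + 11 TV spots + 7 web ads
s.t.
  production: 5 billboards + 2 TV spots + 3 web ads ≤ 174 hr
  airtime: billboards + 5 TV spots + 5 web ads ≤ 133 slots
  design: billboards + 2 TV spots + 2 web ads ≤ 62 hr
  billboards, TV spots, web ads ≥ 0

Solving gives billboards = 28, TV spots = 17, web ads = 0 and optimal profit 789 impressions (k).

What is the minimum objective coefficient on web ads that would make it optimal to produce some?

15

Binding: production and design. Non-binding: airtime (20 unused).
Since airtime is not tight, its dual is 0.
The binding rows give the dual system: 5·y_production + 1·y_design = 21.5 and 2·y_production + 2·y_design = 11.
→ y_production = 4 and y_design = 1.5.
web ads enters the basis when its profit ≥ yᵀa₃ = 4·3 + 1.5·2 = 15.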